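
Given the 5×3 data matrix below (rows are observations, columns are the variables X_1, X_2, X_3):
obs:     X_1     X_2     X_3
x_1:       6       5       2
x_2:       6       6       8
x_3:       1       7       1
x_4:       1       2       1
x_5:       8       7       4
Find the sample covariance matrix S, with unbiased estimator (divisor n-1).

Step 1 — column means:
  mean(X_1) = (6 + 6 + 1 + 1 + 8) / 5 = 22/5 = 4.4
  mean(X_2) = (5 + 6 + 7 + 2 + 7) / 5 = 27/5 = 5.4
  mean(X_3) = (2 + 8 + 1 + 1 + 4) / 5 = 16/5 = 3.2

Step 2 — sample covariance S[i,j] = (1/(n-1)) · Σ_k (x_{k,i} - mean_i) · (x_{k,j} - mean_j), with n-1 = 4.
  S[X_1,X_1] = ((1.6)·(1.6) + (1.6)·(1.6) + (-3.4)·(-3.4) + (-3.4)·(-3.4) + (3.6)·(3.6)) / 4 = 41.2/4 = 10.3
  S[X_1,X_2] = ((1.6)·(-0.4) + (1.6)·(0.6) + (-3.4)·(1.6) + (-3.4)·(-3.4) + (3.6)·(1.6)) / 4 = 12.2/4 = 3.05
  S[X_1,X_3] = ((1.6)·(-1.2) + (1.6)·(4.8) + (-3.4)·(-2.2) + (-3.4)·(-2.2) + (3.6)·(0.8)) / 4 = 23.6/4 = 5.9
  S[X_2,X_2] = ((-0.4)·(-0.4) + (0.6)·(0.6) + (1.6)·(1.6) + (-3.4)·(-3.4) + (1.6)·(1.6)) / 4 = 17.2/4 = 4.3
  S[X_2,X_3] = ((-0.4)·(-1.2) + (0.6)·(4.8) + (1.6)·(-2.2) + (-3.4)·(-2.2) + (1.6)·(0.8)) / 4 = 8.6/4 = 2.15
  S[X_3,X_3] = ((-1.2)·(-1.2) + (4.8)·(4.8) + (-2.2)·(-2.2) + (-2.2)·(-2.2) + (0.8)·(0.8)) / 4 = 34.8/4 = 8.7

S is symmetric (S[j,i] = S[i,j]). Assembling:

S = [[10.3, 3.05, 5.9],
 [3.05, 4.3, 2.15],
 [5.9, 2.15, 8.7]]


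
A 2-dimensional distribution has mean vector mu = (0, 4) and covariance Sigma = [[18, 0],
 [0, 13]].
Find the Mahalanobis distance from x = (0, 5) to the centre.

Step 1 — centre the observation: (x - mu) = (0, 1).

Step 2 — invert Sigma. det(Sigma) = 18·13 - (0)² = 234.
  Sigma^{-1} = (1/det) · [[d, -b], [-b, a]] = [[0.0556, 0],
 [0, 0.0769]].

Step 3 — form the quadratic (x - mu)^T · Sigma^{-1} · (x - mu):
  Sigma^{-1} · (x - mu) = (0, 0.0769).
  (x - mu)^T · [Sigma^{-1} · (x - mu)] = (0)·(0) + (1)·(0.0769) = 0.0769.

Step 4 — take square root: d = √(0.0769) ≈ 0.2774.

d(x, mu) = √(0.0769) ≈ 0.2774


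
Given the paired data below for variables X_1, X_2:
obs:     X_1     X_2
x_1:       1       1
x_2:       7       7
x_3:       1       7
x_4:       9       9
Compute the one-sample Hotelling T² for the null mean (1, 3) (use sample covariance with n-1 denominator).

Step 1 — sample mean vector:
  mean(X_1) = (1 + 7 + 1 + 9) / 4 = 18/4 = 4.5
  mean(X_2) = (1 + 7 + 7 + 9) / 4 = 24/4 = 6
  x̄ = (4.5, 6),  deviation x̄ - mu_0 = (4.5, 6) - (1, 3) = (3.5, 3).

Step 2 — sample covariance matrix, S[i,j] = (1/(n-1)) · Σ_k (x_{k,i} - mean_i) · (x_{k,j} - mean_j), divisor n-1 = 3:
  S[X_1,X_1] = ((-3.5)·(-3.5) + (2.5)·(2.5) + (-3.5)·(-3.5) + (4.5)·(4.5)) / 3 = 51/3 = 17
  S[X_1,X_2] = ((-3.5)·(-5) + (2.5)·(1) + (-3.5)·(1) + (4.5)·(3)) / 3 = 30/3 = 10
  S[X_2,X_2] = ((-5)·(-5) + (1)·(1) + (1)·(1) + (3)·(3)) / 3 = 36/3 = 12
  S = [[17, 10],
 [10, 12]].

Step 3 — invert S. det(S) = 17·12 - (10)² = 104.
  S^{-1} = (1/det) · [[d, -b], [-b, a]] = [[0.1154, -0.0962],
 [-0.0962, 0.1635]].

Step 4 — quadratic form (x̄ - mu_0)^T · S^{-1} · (x̄ - mu_0):
  S^{-1} · (x̄ - mu_0) = (0.1154, 0.1538),
  (x̄ - mu_0)^T · [...] = (3.5)·(0.1154) + (3)·(0.1538) = 0.8654.

Step 5 — scale by n: T² = 4 · 0.8654 = 3.4615.

T² ≈ 3.4615


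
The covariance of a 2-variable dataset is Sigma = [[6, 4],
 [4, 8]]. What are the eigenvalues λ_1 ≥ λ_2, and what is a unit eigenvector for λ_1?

Step 1 — characteristic polynomial of 2×2 Sigma:
  det(Sigma - λI) = λ² - trace · λ + det = 0.
  trace = 6 + 8 = 14, det = 6·8 - (4)² = 32.
Step 2 — discriminant:
  Δ = trace² - 4·det = 196 - 128 = 68.
Step 3 — eigenvalues:
  λ = (trace ± √Δ)/2 = (14 ± 8.2462)/2,
  λ_1 = 11.1231,  λ_2 = 2.8769.

Step 4 — unit eigenvector for λ_1: solve (Sigma - λ_1 I)v = 0. First row:
  (6 - 11.1231)·v_x + (4)·v_y = 0, i.e. (-5.1231)·v_x + (4)·v_y = 0,
  so v ∝ (b, λ_1 - a) = (4, 5.1231) = u.
  ||u|| = √((4)² + (5.1231)²) = √(42.2462) ≈ 6.4997,
  v_1 = u/||u|| ≈ (0.6154, 0.7882) (||v_1|| = 1).

λ_1 = 11.1231,  λ_2 = 2.8769;  v_1 ≈ (0.6154, 0.7882)


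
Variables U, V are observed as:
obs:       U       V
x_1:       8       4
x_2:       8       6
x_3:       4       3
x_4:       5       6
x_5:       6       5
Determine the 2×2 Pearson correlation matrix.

Step 1 — column means:
  mean(U) = (8 + 8 + 4 + 5 + 6) / 5 = 31/5 = 6.2
  mean(V) = (4 + 6 + 3 + 6 + 5) / 5 = 24/5 = 4.8

Step 2 — sample variances and covariances s[i,j] = (1/(n-1)) · Σ_k (x_{k,i} - mean_i) · (x_{k,j} - mean_j), with n-1 = 4:
  s[U,U] = ((1.8)·(1.8) + (1.8)·(1.8) + (-2.2)·(-2.2) + (-1.2)·(-1.2) + (-0.2)·(-0.2)) / 4 = 12.8/4 = 3.2
  s[U,V] = ((1.8)·(-0.8) + (1.8)·(1.2) + (-2.2)·(-1.8) + (-1.2)·(1.2) + (-0.2)·(0.2)) / 4 = 3.2/4 = 0.8
  s[V,V] = ((-0.8)·(-0.8) + (1.2)·(1.2) + (-1.8)·(-1.8) + (1.2)·(1.2) + (0.2)·(0.2)) / 4 = 6.8/4 = 1.7
  Sample standard deviations s_i = √(s[i,i]):
  s(U) = √(3.2) = 1.7889
  s(V) = √(1.7) = 1.3038

Step 3 — r_{ij} = s_{ij} / (s_i · s_j):
  r[U,U] = 1 (diagonal).
  r[U,V] = 0.8 / (1.7889 · 1.3038) = 0.8 / 2.3324 = 0.343
  r[V,V] = 1 (diagonal).

R is symmetric with unit diagonal. Assembling:

R = [[1, 0.343],
 [0.343, 1]]


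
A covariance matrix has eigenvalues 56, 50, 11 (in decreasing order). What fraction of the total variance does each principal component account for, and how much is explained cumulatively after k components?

Step 1 — total variance = trace(Sigma) = Σ λ_i = 56 + 50 + 11 = 117.

Step 2 — fraction explained by component i = λ_i / Σ λ:
  PC1: 56/117 = 0.4786
  PC2: 50/117 = 0.4274
  PC3: 11/117 = 0.094

Step 3 — cumulative fraction after k components = (λ_1 + ... + λ_k) / Σ λ:
  k = 1: 56/117 = 0.4786
  k = 2: (56 + 50)/117 = 106/117 = 0.906
  k = 3: (56 + 50 + 11)/117 = 117/117 = 1

Summary (fraction, with percent):

explained: PC1 0.4786 (47.86%), PC2 0.4274 (42.74%), PC3 0.094 (9.4%);  cumulative: 0.4786, 0.906, 1


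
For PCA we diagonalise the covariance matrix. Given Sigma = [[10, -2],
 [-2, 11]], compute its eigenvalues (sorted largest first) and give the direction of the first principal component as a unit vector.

Step 1 — characteristic polynomial of 2×2 Sigma:
  det(Sigma - λI) = λ² - trace · λ + det = 0.
  trace = 10 + 11 = 21, det = 10·11 - (-2)² = 106.
Step 2 — discriminant:
  Δ = trace² - 4·det = 441 - 424 = 17.
Step 3 — eigenvalues:
  λ = (trace ± √Δ)/2 = (21 ± 4.1231)/2,
  λ_1 = 12.5616,  λ_2 = 8.4384.

Step 4 — unit eigenvector for λ_1: solve (Sigma - λ_1 I)v = 0. First row:
  (10 - 12.5616)·v_x + (-2)·v_y = 0, i.e. (-2.5616)·v_x + (-2)·v_y = 0,
  so v ∝ (b, λ_1 - a) = (-2, 2.5616); multiply by -1 so the first entry is positive: u = (2, -2.5616).
  ||u|| = √((2)² + (-2.5616)²) = √(10.5616) ≈ 3.2499,
  v_1 = u/||u|| ≈ (0.6154, -0.7882) (||v_1|| = 1).

λ_1 = 12.5616,  λ_2 = 8.4384;  v_1 ≈ (0.6154, -0.7882)


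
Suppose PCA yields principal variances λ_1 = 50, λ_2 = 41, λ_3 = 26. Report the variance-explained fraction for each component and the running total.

Step 1 — total variance = trace(Sigma) = Σ λ_i = 50 + 41 + 26 = 117.

Step 2 — fraction explained by component i = λ_i / Σ λ:
  PC1: 50/117 = 0.4274
  PC2: 41/117 = 0.3504
  PC3: 26/117 = 0.2222

Step 3 — cumulative fraction after k components = (λ_1 + ... + λ_k) / Σ λ:
  k = 1: 50/117 = 0.4274
  k = 2: (50 + 41)/117 = 91/117 = 0.7778
  k = 3: (50 + 41 + 26)/117 = 117/117 = 1

Summary (fraction, with percent):

explained: PC1 0.4274 (42.74%), PC2 0.3504 (35.04%), PC3 0.2222 (22.22%);  cumulative: 0.4274, 0.7778, 1


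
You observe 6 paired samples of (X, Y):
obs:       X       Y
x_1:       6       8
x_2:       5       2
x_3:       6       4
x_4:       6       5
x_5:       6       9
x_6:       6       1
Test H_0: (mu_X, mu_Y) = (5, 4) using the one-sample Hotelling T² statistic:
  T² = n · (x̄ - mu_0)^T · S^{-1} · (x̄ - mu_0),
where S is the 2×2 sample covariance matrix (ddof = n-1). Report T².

Step 1 — sample mean vector:
  mean(X) = (6 + 5 + 6 + 6 + 6 + 6) / 6 = 35/6 = 5.8333
  mean(Y) = (8 + 2 + 4 + 5 + 9 + 1) / 6 = 29/6 = 4.8333
  x̄ = (5.8333, 4.8333),  deviation x̄ - mu_0 = (5.8333, 4.8333) - (5, 4) = (0.8333, 0.8333).

Step 2 — sample covariance matrix, S[i,j] = (1/(n-1)) · Σ_k (x_{k,i} - mean_i) · (x_{k,j} - mean_j), divisor n-1 = 5:
  S[X,X] = ((0.1667)·(0.1667) + (-0.8333)·(-0.8333) + (0.1667)·(0.1667) + (0.1667)·(0.1667) + (0.1667)·(0.1667) + (0.1667)·(0.1667)) / 5 = 0.8333/5 = 0.1667
  S[X,Y] = ((0.1667)·(3.1667) + (-0.8333)·(-2.8333) + (0.1667)·(-0.8333) + (0.1667)·(0.1667) + (0.1667)·(4.1667) + (0.1667)·(-3.8333)) / 5 = 2.8333/5 = 0.5667
  S[Y,Y] = ((3.1667)·(3.1667) + (-2.8333)·(-2.8333) + (-0.8333)·(-0.8333) + (0.1667)·(0.1667) + (4.1667)·(4.1667) + (-3.8333)·(-3.8333)) / 5 = 50.8333/5 = 10.1667
  S = [[0.1667, 0.5667],
 [0.5667, 10.1667]].

Step 3 — invert S. det(S) = 0.1667·10.1667 - (0.5667)² = 1.3733.
  S^{-1} = (1/det) · [[d, -b], [-b, a]] = [[7.4029, -0.4126],
 [-0.4126, 0.1214]].

Step 4 — quadratic form (x̄ - mu_0)^T · S^{-1} · (x̄ - mu_0):
  S^{-1} · (x̄ - mu_0) = (5.8252, -0.2427),
  (x̄ - mu_0)^T · [...] = (0.8333)·(5.8252) + (0.8333)·(-0.2427) = 4.6521.

Step 5 — scale by n: T² = 6 · 4.6521 = 27.9126.

T² ≈ 27.9126


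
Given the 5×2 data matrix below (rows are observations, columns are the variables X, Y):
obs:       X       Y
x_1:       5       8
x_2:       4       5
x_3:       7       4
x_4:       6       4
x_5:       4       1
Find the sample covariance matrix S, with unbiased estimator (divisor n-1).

Step 1 — column means:
  mean(X) = (5 + 4 + 7 + 6 + 4) / 5 = 26/5 = 5.2
  mean(Y) = (8 + 5 + 4 + 4 + 1) / 5 = 22/5 = 4.4

Step 2 — sample covariance S[i,j] = (1/(n-1)) · Σ_k (x_{k,i} - mean_i) · (x_{k,j} - mean_j), with n-1 = 4.
  S[X,X] = ((-0.2)·(-0.2) + (-1.2)·(-1.2) + (1.8)·(1.8) + (0.8)·(0.8) + (-1.2)·(-1.2)) / 4 = 6.8/4 = 1.7
  S[X,Y] = ((-0.2)·(3.6) + (-1.2)·(0.6) + (1.8)·(-0.4) + (0.8)·(-0.4) + (-1.2)·(-3.4)) / 4 = 1.6/4 = 0.4
  S[Y,Y] = ((3.6)·(3.6) + (0.6)·(0.6) + (-0.4)·(-0.4) + (-0.4)·(-0.4) + (-3.4)·(-3.4)) / 4 = 25.2/4 = 6.3

S is symmetric (S[j,i] = S[i,j]). Assembling:

S = [[1.7, 0.4],
 [0.4, 6.3]]


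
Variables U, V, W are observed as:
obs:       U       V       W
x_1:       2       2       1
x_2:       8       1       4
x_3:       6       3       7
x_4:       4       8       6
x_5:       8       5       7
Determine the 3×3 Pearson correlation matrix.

Step 1 — column means:
  mean(U) = (2 + 8 + 6 + 4 + 8) / 5 = 28/5 = 5.6
  mean(V) = (2 + 1 + 3 + 8 + 5) / 5 = 19/5 = 3.8
  mean(W) = (1 + 4 + 7 + 6 + 7) / 5 = 25/5 = 5

Step 2 — sample variances and covariances s[i,j] = (1/(n-1)) · Σ_k (x_{k,i} - mean_i) · (x_{k,j} - mean_j), with n-1 = 4:
  s[U,U] = ((-3.6)·(-3.6) + (2.4)·(2.4) + (0.4)·(0.4) + (-1.6)·(-1.6) + (2.4)·(2.4)) / 4 = 27.2/4 = 6.8
  s[U,V] = ((-3.6)·(-1.8) + (2.4)·(-2.8) + (0.4)·(-0.8) + (-1.6)·(4.2) + (2.4)·(1.2)) / 4 = -4.4/4 = -1.1
  s[U,W] = ((-3.6)·(-4) + (2.4)·(-1) + (0.4)·(2) + (-1.6)·(1) + (2.4)·(2)) / 4 = 16/4 = 4
  s[V,V] = ((-1.8)·(-1.8) + (-2.8)·(-2.8) + (-0.8)·(-0.8) + (4.2)·(4.2) + (1.2)·(1.2)) / 4 = 30.8/4 = 7.7
  s[V,W] = ((-1.8)·(-4) + (-2.8)·(-1) + (-0.8)·(2) + (4.2)·(1) + (1.2)·(2)) / 4 = 15/4 = 3.75
  s[W,W] = ((-4)·(-4) + (-1)·(-1) + (2)·(2) + (1)·(1) + (2)·(2)) / 4 = 26/4 = 6.5
  Sample standard deviations s_i = √(s[i,i]):
  s(U) = √(6.8) = 2.6077
  s(V) = √(7.7) = 2.7749
  s(W) = √(6.5) = 2.5495

Step 3 — r_{ij} = s_{ij} / (s_i · s_j):
  r[U,U] = 1 (diagonal).
  r[U,V] = -1.1 / (2.6077 · 2.7749) = -1.1 / 7.236 = -0.152
  r[U,W] = 4 / (2.6077 · 2.5495) = 4 / 6.6483 = 0.6017
  r[V,V] = 1 (diagonal).
  r[V,W] = 3.75 / (2.7749 · 2.5495) = 3.75 / 7.0746 = 0.5301
  r[W,W] = 1 (diagonal).

R is symmetric with unit diagonal. Assembling:

R = [[1, -0.152, 0.6017],
 [-0.152, 1, 0.5301],
 [0.6017, 0.5301, 1]]


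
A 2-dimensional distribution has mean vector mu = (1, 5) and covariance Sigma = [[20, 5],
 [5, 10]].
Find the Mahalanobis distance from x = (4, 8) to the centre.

Step 1 — centre the observation: (x - mu) = (3, 3).

Step 2 — invert Sigma. det(Sigma) = 20·10 - (5)² = 175.
  Sigma^{-1} = (1/det) · [[d, -b], [-b, a]] = [[0.0571, -0.0286],
 [-0.0286, 0.1143]].

Step 3 — form the quadratic (x - mu)^T · Sigma^{-1} · (x - mu):
  Sigma^{-1} · (x - mu) = (0.0857, 0.2571).
  (x - mu)^T · [Sigma^{-1} · (x - mu)] = (3)·(0.0857) + (3)·(0.2571) = 1.0286.

Step 4 — take square root: d = √(1.0286) ≈ 1.0142.

d(x, mu) = √(1.0286) ≈ 1.0142


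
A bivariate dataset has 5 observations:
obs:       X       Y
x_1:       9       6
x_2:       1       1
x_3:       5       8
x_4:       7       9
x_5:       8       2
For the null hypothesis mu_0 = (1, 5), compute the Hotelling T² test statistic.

Step 1 — sample mean vector:
  mean(X) = (9 + 1 + 5 + 7 + 8) / 5 = 30/5 = 6
  mean(Y) = (6 + 1 + 8 + 9 + 2) / 5 = 26/5 = 5.2
  x̄ = (6, 5.2),  deviation x̄ - mu_0 = (6, 5.2) - (1, 5) = (5, 0.2).

Step 2 — sample covariance matrix, S[i,j] = (1/(n-1)) · Σ_k (x_{k,i} - mean_i) · (x_{k,j} - mean_j), divisor n-1 = 4:
  S[X,X] = ((3)·(3) + (-5)·(-5) + (-1)·(-1) + (1)·(1) + (2)·(2)) / 4 = 40/4 = 10
  S[X,Y] = ((3)·(0.8) + (-5)·(-4.2) + (-1)·(2.8) + (1)·(3.8) + (2)·(-3.2)) / 4 = 18/4 = 4.5
  S[Y,Y] = ((0.8)·(0.8) + (-4.2)·(-4.2) + (2.8)·(2.8) + (3.8)·(3.8) + (-3.2)·(-3.2)) / 4 = 50.8/4 = 12.7
  S = [[10, 4.5],
 [4.5, 12.7]].

Step 3 — invert S. det(S) = 10·12.7 - (4.5)² = 106.75.
  S^{-1} = (1/det) · [[d, -b], [-b, a]] = [[0.119, -0.0422],
 [-0.0422, 0.0937]].

Step 4 — quadratic form (x̄ - mu_0)^T · S^{-1} · (x̄ - mu_0):
  S^{-1} · (x̄ - mu_0) = (0.5864, -0.192),
  (x̄ - mu_0)^T · [...] = (5)·(0.5864) + (0.2)·(-0.192) = 2.8937.

Step 5 — scale by n: T² = 5 · 2.8937 = 14.4684.

T² ≈ 14.4684


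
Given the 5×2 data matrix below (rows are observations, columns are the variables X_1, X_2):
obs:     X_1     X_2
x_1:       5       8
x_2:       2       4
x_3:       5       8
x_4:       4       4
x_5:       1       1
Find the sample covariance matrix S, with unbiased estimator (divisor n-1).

Step 1 — column means:
  mean(X_1) = (5 + 2 + 5 + 4 + 1) / 5 = 17/5 = 3.4
  mean(X_2) = (8 + 4 + 8 + 4 + 1) / 5 = 25/5 = 5

Step 2 — sample covariance S[i,j] = (1/(n-1)) · Σ_k (x_{k,i} - mean_i) · (x_{k,j} - mean_j), with n-1 = 4.
  S[X_1,X_1] = ((1.6)·(1.6) + (-1.4)·(-1.4) + (1.6)·(1.6) + (0.6)·(0.6) + (-2.4)·(-2.4)) / 4 = 13.2/4 = 3.3
  S[X_1,X_2] = ((1.6)·(3) + (-1.4)·(-1) + (1.6)·(3) + (0.6)·(-1) + (-2.4)·(-4)) / 4 = 20/4 = 5
  S[X_2,X_2] = ((3)·(3) + (-1)·(-1) + (3)·(3) + (-1)·(-1) + (-4)·(-4)) / 4 = 36/4 = 9

S is symmetric (S[j,i] = S[i,j]). Assembling:

S = [[3.3, 5],
 [5, 9]]


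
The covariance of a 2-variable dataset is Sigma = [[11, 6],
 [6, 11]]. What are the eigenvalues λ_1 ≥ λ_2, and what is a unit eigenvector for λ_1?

Step 1 — characteristic polynomial of 2×2 Sigma:
  det(Sigma - λI) = λ² - trace · λ + det = 0.
  trace = 11 + 11 = 22, det = 11·11 - (6)² = 85.
Step 2 — discriminant:
  Δ = trace² - 4·det = 484 - 340 = 144.
Step 3 — eigenvalues:
  λ = (trace ± √Δ)/2 = (22 ± 12)/2,
  λ_1 = 17,  λ_2 = 5.

Step 4 — unit eigenvector for λ_1: solve (Sigma - λ_1 I)v = 0. First row:
  (11 - 17)·v_x + (6)·v_y = 0, i.e. (-6)·v_x + (6)·v_y = 0,
  so v ∝ (b, λ_1 - a) = (6, 6) = u.
  ||u|| = √((6)² + (6)²) = √(72) ≈ 8.4853,
  v_1 = u/||u|| ≈ (0.7071, 0.7071) (||v_1|| = 1).

λ_1 = 17,  λ_2 = 5;  v_1 ≈ (0.7071, 0.7071)


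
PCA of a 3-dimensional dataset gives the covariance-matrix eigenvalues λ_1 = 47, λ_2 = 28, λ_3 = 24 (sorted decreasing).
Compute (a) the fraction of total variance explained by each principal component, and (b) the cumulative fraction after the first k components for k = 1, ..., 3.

Step 1 — total variance = trace(Sigma) = Σ λ_i = 47 + 28 + 24 = 99.

Step 2 — fraction explained by component i = λ_i / Σ λ:
  PC1: 47/99 = 0.4747
  PC2: 28/99 = 0.2828
  PC3: 24/99 = 0.2424

Step 3 — cumulative fraction after k components = (λ_1 + ... + λ_k) / Σ λ:
  k = 1: 47/99 = 0.4747
  k = 2: (47 + 28)/99 = 75/99 = 0.7576
  k = 3: (47 + 28 + 24)/99 = 99/99 = 1

Summary (fraction, with percent):

explained: PC1 0.4747 (47.47%), PC2 0.2828 (28.28%), PC3 0.2424 (24.24%);  cumulative: 0.4747, 0.7576, 1


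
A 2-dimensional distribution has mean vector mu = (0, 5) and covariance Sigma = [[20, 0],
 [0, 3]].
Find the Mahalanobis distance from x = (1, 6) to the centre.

Step 1 — centre the observation: (x - mu) = (1, 1).

Step 2 — invert Sigma. det(Sigma) = 20·3 - (0)² = 60.
  Sigma^{-1} = (1/det) · [[d, -b], [-b, a]] = [[0.05, 0],
 [0, 0.3333]].

Step 3 — form the quadratic (x - mu)^T · Sigma^{-1} · (x - mu):
  Sigma^{-1} · (x - mu) = (0.05, 0.3333).
  (x - mu)^T · [Sigma^{-1} · (x - mu)] = (1)·(0.05) + (1)·(0.3333) = 0.3833.

Step 4 — take square root: d = √(0.3833) ≈ 0.6191.

d(x, mu) = √(0.3833) ≈ 0.6191


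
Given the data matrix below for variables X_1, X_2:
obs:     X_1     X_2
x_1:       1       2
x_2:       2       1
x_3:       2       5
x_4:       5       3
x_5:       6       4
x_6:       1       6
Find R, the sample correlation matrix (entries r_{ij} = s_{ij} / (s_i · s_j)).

Step 1 — column means:
  mean(X_1) = (1 + 2 + 2 + 5 + 6 + 1) / 6 = 17/6 = 2.8333
  mean(X_2) = (2 + 1 + 5 + 3 + 4 + 6) / 6 = 21/6 = 3.5

Step 2 — sample variances and covariances s[i,j] = (1/(n-1)) · Σ_k (x_{k,i} - mean_i) · (x_{k,j} - mean_j), with n-1 = 5:
  s[X_1,X_1] = ((-1.8333)·(-1.8333) + (-0.8333)·(-0.8333) + (-0.8333)·(-0.8333) + (2.1667)·(2.1667) + (3.1667)·(3.1667) + (-1.8333)·(-1.8333)) / 5 = 22.8333/5 = 4.5667
  s[X_1,X_2] = ((-1.8333)·(-1.5) + (-0.8333)·(-2.5) + (-0.8333)·(1.5) + (2.1667)·(-0.5) + (3.1667)·(0.5) + (-1.8333)·(2.5)) / 5 = -0.5/5 = -0.1
  s[X_2,X_2] = ((-1.5)·(-1.5) + (-2.5)·(-2.5) + (1.5)·(1.5) + (-0.5)·(-0.5) + (0.5)·(0.5) + (2.5)·(2.5)) / 5 = 17.5/5 = 3.5
  Sample standard deviations s_i = √(s[i,i]):
  s(X_1) = √(4.5667) = 2.137
  s(X_2) = √(3.5) = 1.8708

Step 3 — r_{ij} = s_{ij} / (s_i · s_j):
  r[X_1,X_1] = 1 (diagonal).
  r[X_1,X_2] = -0.1 / (2.137 · 1.8708) = -0.1 / 3.9979 = -0.025
  r[X_2,X_2] = 1 (diagonal).

R is symmetric with unit diagonal. Assembling:

R = [[1, -0.025],
 [-0.025, 1]]


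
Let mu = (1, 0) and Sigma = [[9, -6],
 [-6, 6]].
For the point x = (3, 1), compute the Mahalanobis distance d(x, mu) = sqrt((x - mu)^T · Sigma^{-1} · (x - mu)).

Step 1 — centre the observation: (x - mu) = (2, 1).

Step 2 — invert Sigma. det(Sigma) = 9·6 - (-6)² = 18.
  Sigma^{-1} = (1/det) · [[d, -b], [-b, a]] = [[0.3333, 0.3333],
 [0.3333, 0.5]].

Step 3 — form the quadratic (x - mu)^T · Sigma^{-1} · (x - mu):
  Sigma^{-1} · (x - mu) = (1, 1.1667).
  (x - mu)^T · [Sigma^{-1} · (x - mu)] = (2)·(1) + (1)·(1.1667) = 3.1667.

Step 4 — take square root: d = √(3.1667) ≈ 1.7795.

d(x, mu) = √(3.1667) ≈ 1.7795


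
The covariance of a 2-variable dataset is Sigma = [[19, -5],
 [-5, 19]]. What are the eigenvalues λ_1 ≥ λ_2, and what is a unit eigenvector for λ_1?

Step 1 — characteristic polynomial of 2×2 Sigma:
  det(Sigma - λI) = λ² - trace · λ + det = 0.
  trace = 19 + 19 = 38, det = 19·19 - (-5)² = 336.
Step 2 — discriminant:
  Δ = trace² - 4·det = 1444 - 1344 = 100.
Step 3 — eigenvalues:
  λ = (trace ± √Δ)/2 = (38 ± 10)/2,
  λ_1 = 24,  λ_2 = 14.

Step 4 — unit eigenvector for λ_1: solve (Sigma - λ_1 I)v = 0. First row:
  (19 - 24)·v_x + (-5)·v_y = 0, i.e. (-5)·v_x + (-5)·v_y = 0,
  so v ∝ (b, λ_1 - a) = (-5, 5); multiply by -1 so the first entry is positive: u = (5, -5).
  ||u|| = √((5)² + (-5)²) = √(50) ≈ 7.0711,
  v_1 = u/||u|| ≈ (0.7071, -0.7071) (||v_1|| = 1).

λ_1 = 24,  λ_2 = 14;  v_1 ≈ (0.7071, -0.7071)


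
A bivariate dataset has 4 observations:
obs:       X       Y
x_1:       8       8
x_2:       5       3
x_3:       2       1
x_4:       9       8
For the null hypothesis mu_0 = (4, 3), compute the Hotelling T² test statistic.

Step 1 — sample mean vector:
  mean(X) = (8 + 5 + 2 + 9) / 4 = 24/4 = 6
  mean(Y) = (8 + 3 + 1 + 8) / 4 = 20/4 = 5
  x̄ = (6, 5),  deviation x̄ - mu_0 = (6, 5) - (4, 3) = (2, 2).

Step 2 — sample covariance matrix, S[i,j] = (1/(n-1)) · Σ_k (x_{k,i} - mean_i) · (x_{k,j} - mean_j), divisor n-1 = 3:
  S[X,X] = ((2)·(2) + (-1)·(-1) + (-4)·(-4) + (3)·(3)) / 3 = 30/3 = 10
  S[X,Y] = ((2)·(3) + (-1)·(-2) + (-4)·(-4) + (3)·(3)) / 3 = 33/3 = 11
  S[Y,Y] = ((3)·(3) + (-2)·(-2) + (-4)·(-4) + (3)·(3)) / 3 = 38/3 = 12.6667
  S = [[10, 11],
 [11, 12.6667]].

Step 3 — invert S. det(S) = 10·12.6667 - (11)² = 5.6667.
  S^{-1} = (1/det) · [[d, -b], [-b, a]] = [[2.2353, -1.9412],
 [-1.9412, 1.7647]].

Step 4 — quadratic form (x̄ - mu_0)^T · S^{-1} · (x̄ - mu_0):
  S^{-1} · (x̄ - mu_0) = (0.5882, -0.3529),
  (x̄ - mu_0)^T · [...] = (2)·(0.5882) + (2)·(-0.3529) = 0.4706.

Step 5 — scale by n: T² = 4 · 0.4706 = 1.8824.

T² ≈ 1.8824


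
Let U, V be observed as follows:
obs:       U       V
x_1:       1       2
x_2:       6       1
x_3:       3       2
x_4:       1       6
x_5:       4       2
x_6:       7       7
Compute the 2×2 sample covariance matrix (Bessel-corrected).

Step 1 — column means:
  mean(U) = (1 + 6 + 3 + 1 + 4 + 7) / 6 = 22/6 = 3.6667
  mean(V) = (2 + 1 + 2 + 6 + 2 + 7) / 6 = 20/6 = 3.3333

Step 2 — sample covariance S[i,j] = (1/(n-1)) · Σ_k (x_{k,i} - mean_i) · (x_{k,j} - mean_j), with n-1 = 5.
  S[U,U] = ((-2.6667)·(-2.6667) + (2.3333)·(2.3333) + (-0.6667)·(-0.6667) + (-2.6667)·(-2.6667) + (0.3333)·(0.3333) + (3.3333)·(3.3333)) / 5 = 31.3333/5 = 6.2667
  S[U,V] = ((-2.6667)·(-1.3333) + (2.3333)·(-2.3333) + (-0.6667)·(-1.3333) + (-2.6667)·(2.6667) + (0.3333)·(-1.3333) + (3.3333)·(3.6667)) / 5 = 3.6667/5 = 0.7333
  S[V,V] = ((-1.3333)·(-1.3333) + (-2.3333)·(-2.3333) + (-1.3333)·(-1.3333) + (2.6667)·(2.6667) + (-1.3333)·(-1.3333) + (3.6667)·(3.6667)) / 5 = 31.3333/5 = 6.2667

S is symmetric (S[j,i] = S[i,j]). Assembling:

S = [[6.2667, 0.7333],
 [0.7333, 6.2667]]


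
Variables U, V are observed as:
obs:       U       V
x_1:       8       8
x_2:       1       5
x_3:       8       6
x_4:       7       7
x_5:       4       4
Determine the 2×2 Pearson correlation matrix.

Step 1 — column means:
  mean(U) = (8 + 1 + 8 + 7 + 4) / 5 = 28/5 = 5.6
  mean(V) = (8 + 5 + 6 + 7 + 4) / 5 = 30/5 = 6

Step 2 — sample variances and covariances s[i,j] = (1/(n-1)) · Σ_k (x_{k,i} - mean_i) · (x_{k,j} - mean_j), with n-1 = 4:
  s[U,U] = ((2.4)·(2.4) + (-4.6)·(-4.6) + (2.4)·(2.4) + (1.4)·(1.4) + (-1.6)·(-1.6)) / 4 = 37.2/4 = 9.3
  s[U,V] = ((2.4)·(2) + (-4.6)·(-1) + (2.4)·(0) + (1.4)·(1) + (-1.6)·(-2)) / 4 = 14/4 = 3.5
  s[V,V] = ((2)·(2) + (-1)·(-1) + (0)·(0) + (1)·(1) + (-2)·(-2)) / 4 = 10/4 = 2.5
  Sample standard deviations s_i = √(s[i,i]):
  s(U) = √(9.3) = 3.0496
  s(V) = √(2.5) = 1.5811

Step 3 — r_{ij} = s_{ij} / (s_i · s_j):
  r[U,U] = 1 (diagonal).
  r[U,V] = 3.5 / (3.0496 · 1.5811) = 3.5 / 4.8218 = 0.7259
  r[V,V] = 1 (diagonal).

R is symmetric with unit diagonal. Assembling:

R = [[1, 0.7259],
 [0.7259, 1]]


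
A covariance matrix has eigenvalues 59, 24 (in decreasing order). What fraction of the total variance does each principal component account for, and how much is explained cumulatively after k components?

Step 1 — total variance = trace(Sigma) = Σ λ_i = 59 + 24 = 83.

Step 2 — fraction explained by component i = λ_i / Σ λ:
  PC1: 59/83 = 0.7108
  PC2: 24/83 = 0.2892

Step 3 — cumulative fraction after k components = (λ_1 + ... + λ_k) / Σ λ:
  k = 1: 59/83 = 0.7108
  k = 2: (59 + 24)/83 = 83/83 = 1

Summary (fraction, with percent):

explained: PC1 0.7108 (71.08%), PC2 0.2892 (28.92%);  cumulative: 0.7108, 1


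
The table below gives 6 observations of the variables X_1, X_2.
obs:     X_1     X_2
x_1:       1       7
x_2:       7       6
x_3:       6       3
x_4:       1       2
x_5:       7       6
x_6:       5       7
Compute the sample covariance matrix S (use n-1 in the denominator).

Step 1 — column means:
  mean(X_1) = (1 + 7 + 6 + 1 + 7 + 5) / 6 = 27/6 = 4.5
  mean(X_2) = (7 + 6 + 3 + 2 + 6 + 7) / 6 = 31/6 = 5.1667

Step 2 — sample covariance S[i,j] = (1/(n-1)) · Σ_k (x_{k,i} - mean_i) · (x_{k,j} - mean_j), with n-1 = 5.
  S[X_1,X_1] = ((-3.5)·(-3.5) + (2.5)·(2.5) + (1.5)·(1.5) + (-3.5)·(-3.5) + (2.5)·(2.5) + (0.5)·(0.5)) / 5 = 39.5/5 = 7.9
  S[X_1,X_2] = ((-3.5)·(1.8333) + (2.5)·(0.8333) + (1.5)·(-2.1667) + (-3.5)·(-3.1667) + (2.5)·(0.8333) + (0.5)·(1.8333)) / 5 = 6.5/5 = 1.3
  S[X_2,X_2] = ((1.8333)·(1.8333) + (0.8333)·(0.8333) + (-2.1667)·(-2.1667) + (-3.1667)·(-3.1667) + (0.8333)·(0.8333) + (1.8333)·(1.8333)) / 5 = 22.8333/5 = 4.5667

S is symmetric (S[j,i] = S[i,j]). Assembling:

S = [[7.9, 1.3],
 [1.3, 4.5667]]


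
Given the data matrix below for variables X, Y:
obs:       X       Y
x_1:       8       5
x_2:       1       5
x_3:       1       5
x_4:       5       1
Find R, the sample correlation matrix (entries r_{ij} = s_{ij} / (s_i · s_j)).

Step 1 — column means:
  mean(X) = (8 + 1 + 1 + 5) / 4 = 15/4 = 3.75
  mean(Y) = (5 + 5 + 5 + 1) / 4 = 16/4 = 4

Step 2 — sample variances and covariances s[i,j] = (1/(n-1)) · Σ_k (x_{k,i} - mean_i) · (x_{k,j} - mean_j), with n-1 = 3:
  s[X,X] = ((4.25)·(4.25) + (-2.75)·(-2.75) + (-2.75)·(-2.75) + (1.25)·(1.25)) / 3 = 34.75/3 = 11.5833
  s[X,Y] = ((4.25)·(1) + (-2.75)·(1) + (-2.75)·(1) + (1.25)·(-3)) / 3 = -5/3 = -1.6667
  s[Y,Y] = ((1)·(1) + (1)·(1) + (1)·(1) + (-3)·(-3)) / 3 = 12/3 = 4
  Sample standard deviations s_i = √(s[i,i]):
  s(X) = √(11.5833) = 3.4034
  s(Y) = √(4) = 2

Step 3 — r_{ij} = s_{ij} / (s_i · s_j):
  r[X,X] = 1 (diagonal).
  r[X,Y] = -1.6667 / (3.4034 · 2) = -1.6667 / 6.8069 = -0.2449
  r[Y,Y] = 1 (diagonal).

R is symmetric with unit diagonal. Assembling:

R = [[1, -0.2449],
 [-0.2449, 1]]


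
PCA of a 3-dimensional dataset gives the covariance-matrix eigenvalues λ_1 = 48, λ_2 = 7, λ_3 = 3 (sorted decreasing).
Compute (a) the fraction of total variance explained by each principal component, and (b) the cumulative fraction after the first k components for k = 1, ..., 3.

Step 1 — total variance = trace(Sigma) = Σ λ_i = 48 + 7 + 3 = 58.

Step 2 — fraction explained by component i = λ_i / Σ λ:
  PC1: 48/58 = 0.8276
  PC2: 7/58 = 0.1207
  PC3: 3/58 = 0.0517

Step 3 — cumulative fraction after k components = (λ_1 + ... + λ_k) / Σ λ:
  k = 1: 48/58 = 0.8276
  k = 2: (48 + 7)/58 = 55/58 = 0.9483
  k = 3: (48 + 7 + 3)/58 = 58/58 = 1

Summary (fraction, with percent):

explained: PC1 0.8276 (82.76%), PC2 0.1207 (12.07%), PC3 0.0517 (5.17%);  cumulative: 0.8276, 0.9483, 1


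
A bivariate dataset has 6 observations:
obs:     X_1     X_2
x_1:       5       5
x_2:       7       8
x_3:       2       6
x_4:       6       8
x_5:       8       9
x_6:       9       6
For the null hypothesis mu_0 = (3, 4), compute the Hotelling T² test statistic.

Step 1 — sample mean vector:
  mean(X_1) = (5 + 7 + 2 + 6 + 8 + 9) / 6 = 37/6 = 6.1667
  mean(X_2) = (5 + 8 + 6 + 8 + 9 + 6) / 6 = 42/6 = 7
  x̄ = (6.1667, 7),  deviation x̄ - mu_0 = (6.1667, 7) - (3, 4) = (3.1667, 3).

Step 2 — sample covariance matrix, S[i,j] = (1/(n-1)) · Σ_k (x_{k,i} - mean_i) · (x_{k,j} - mean_j), divisor n-1 = 5:
  S[X_1,X_1] = ((-1.1667)·(-1.1667) + (0.8333)·(0.8333) + (-4.1667)·(-4.1667) + (-0.1667)·(-0.1667) + (1.8333)·(1.8333) + (2.8333)·(2.8333)) / 5 = 30.8333/5 = 6.1667
  S[X_1,X_2] = ((-1.1667)·(-2) + (0.8333)·(1) + (-4.1667)·(-1) + (-0.1667)·(1) + (1.8333)·(2) + (2.8333)·(-1)) / 5 = 8/5 = 1.6
  S[X_2,X_2] = ((-2)·(-2) + (1)·(1) + (-1)·(-1) + (1)·(1) + (2)·(2) + (-1)·(-1)) / 5 = 12/5 = 2.4
  S = [[6.1667, 1.6],
 [1.6, 2.4]].

Step 3 — invert S. det(S) = 6.1667·2.4 - (1.6)² = 12.24.
  S^{-1} = (1/det) · [[d, -b], [-b, a]] = [[0.1961, -0.1307],
 [-0.1307, 0.5038]].

Step 4 — quadratic form (x̄ - mu_0)^T · S^{-1} · (x̄ - mu_0):
  S^{-1} · (x̄ - mu_0) = (0.2288, 1.0975),
  (x̄ - mu_0)^T · [...] = (3.1667)·(0.2288) + (3)·(1.0975) = 4.0169.

Step 5 — scale by n: T² = 6 · 4.0169 = 24.1013.

T² ≈ 24.1013


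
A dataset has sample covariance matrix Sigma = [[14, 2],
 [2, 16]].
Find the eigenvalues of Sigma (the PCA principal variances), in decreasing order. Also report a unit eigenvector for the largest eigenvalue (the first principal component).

Step 1 — characteristic polynomial of 2×2 Sigma:
  det(Sigma - λI) = λ² - trace · λ + det = 0.
  trace = 14 + 16 = 30, det = 14·16 - (2)² = 220.
Step 2 — discriminant:
  Δ = trace² - 4·det = 900 - 880 = 20.
Step 3 — eigenvalues:
  λ = (trace ± √Δ)/2 = (30 ± 4.4721)/2,
  λ_1 = 17.2361,  λ_2 = 12.7639.

Step 4 — unit eigenvector for λ_1: solve (Sigma - λ_1 I)v = 0. First row:
  (14 - 17.2361)·v_x + (2)·v_y = 0, i.e. (-3.2361)·v_x + (2)·v_y = 0,
  so v ∝ (b, λ_1 - a) = (2, 3.2361) = u.
  ||u|| = √((2)² + (3.2361)²) = √(14.4721) ≈ 3.8042,
  v_1 = u/||u|| ≈ (0.5257, 0.8507) (||v_1|| = 1).

λ_1 = 17.2361,  λ_2 = 12.7639;  v_1 ≈ (0.5257, 0.8507)


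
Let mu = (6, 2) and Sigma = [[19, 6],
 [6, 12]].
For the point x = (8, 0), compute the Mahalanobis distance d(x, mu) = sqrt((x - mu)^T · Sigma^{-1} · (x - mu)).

Step 1 — centre the observation: (x - mu) = (2, -2).

Step 2 — invert Sigma. det(Sigma) = 19·12 - (6)² = 192.
  Sigma^{-1} = (1/det) · [[d, -b], [-b, a]] = [[0.0625, -0.0312],
 [-0.0312, 0.099]].

Step 3 — form the quadratic (x - mu)^T · Sigma^{-1} · (x - mu):
  Sigma^{-1} · (x - mu) = (0.1875, -0.2604).
  (x - mu)^T · [Sigma^{-1} · (x - mu)] = (2)·(0.1875) + (-2)·(-0.2604) = 0.8958.

Step 4 — take square root: d = √(0.8958) ≈ 0.9465.

d(x, mu) = √(0.8958) ≈ 0.9465


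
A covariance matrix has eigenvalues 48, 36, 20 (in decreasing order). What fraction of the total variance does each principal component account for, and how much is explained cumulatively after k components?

Step 1 — total variance = trace(Sigma) = Σ λ_i = 48 + 36 + 20 = 104.

Step 2 — fraction explained by component i = λ_i / Σ λ:
  PC1: 48/104 = 0.4615
  PC2: 36/104 = 0.3462
  PC3: 20/104 = 0.1923

Step 3 — cumulative fraction after k components = (λ_1 + ... + λ_k) / Σ λ:
  k = 1: 48/104 = 0.4615
  k = 2: (48 + 36)/104 = 84/104 = 0.8077
  k = 3: (48 + 36 + 20)/104 = 104/104 = 1

Summary (fraction, with percent):

explained: PC1 0.4615 (46.15%), PC2 0.3462 (34.62%), PC3 0.1923 (19.23%);  cumulative: 0.4615, 0.8077, 1


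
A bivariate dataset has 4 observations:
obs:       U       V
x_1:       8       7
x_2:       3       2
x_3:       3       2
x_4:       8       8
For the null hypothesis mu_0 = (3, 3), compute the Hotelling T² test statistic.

Step 1 — sample mean vector:
  mean(U) = (8 + 3 + 3 + 8) / 4 = 22/4 = 5.5
  mean(V) = (7 + 2 + 2 + 8) / 4 = 19/4 = 4.75
  x̄ = (5.5, 4.75),  deviation x̄ - mu_0 = (5.5, 4.75) - (3, 3) = (2.5, 1.75).

Step 2 — sample covariance matrix, S[i,j] = (1/(n-1)) · Σ_k (x_{k,i} - mean_i) · (x_{k,j} - mean_j), divisor n-1 = 3:
  S[U,U] = ((2.5)·(2.5) + (-2.5)·(-2.5) + (-2.5)·(-2.5) + (2.5)·(2.5)) / 3 = 25/3 = 8.3333
  S[U,V] = ((2.5)·(2.25) + (-2.5)·(-2.75) + (-2.5)·(-2.75) + (2.5)·(3.25)) / 3 = 27.5/3 = 9.1667
  S[V,V] = ((2.25)·(2.25) + (-2.75)·(-2.75) + (-2.75)·(-2.75) + (3.25)·(3.25)) / 3 = 30.75/3 = 10.25
  S = [[8.3333, 9.1667],
 [9.1667, 10.25]].

Step 3 — invert S. det(S) = 8.3333·10.25 - (9.1667)² = 1.3889.
  S^{-1} = (1/det) · [[d, -b], [-b, a]] = [[7.38, -6.6],
 [-6.6, 6]].

Step 4 — quadratic form (x̄ - mu_0)^T · S^{-1} · (x̄ - mu_0):
  S^{-1} · (x̄ - mu_0) = (6.9, -6),
  (x̄ - mu_0)^T · [...] = (2.5)·(6.9) + (1.75)·(-6) = 6.75.

Step 5 — scale by n: T² = 4 · 6.75 = 27.

T² ≈ 27


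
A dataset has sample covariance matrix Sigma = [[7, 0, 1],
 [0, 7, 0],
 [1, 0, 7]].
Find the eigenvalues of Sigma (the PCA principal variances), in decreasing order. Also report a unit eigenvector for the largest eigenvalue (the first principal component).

Step 1 — characteristic polynomial p(λ) = det(λI - Sigma) = λ³ - tr·λ² + c_1·λ - det, where tr = trace, c_1 = sum of the principal 2×2 minors, det = det(Sigma):
  tr = 7 + 7 + 7 = 21,
  c_1 = (7·7 - (0)²) + (7·7 - (1)²) + (7·7 - (0)²) = 49 + 48 + 49 = 146,
  det = 7·(7·7 - (0)²) - (0)·((0)·7 - (0)·(1)) + (1)·((0)·(0) - 7·(1)) = 7·(49) - (0)·(0) + (1)·(-7) = 336.
  So p(λ) = λ³ - 21λ² + 146λ - 336.
Step 2 — look for an integer root (rational root theorem: any rational root is an integer divisor of 336). Testing λ = 6:
  p(6) = 216 - 756 + 876 - 336 = 0  ✓
  Dividing out (λ - 6): p(λ) = (λ - 6)(λ² - 15λ + 56).
Step 3 — remaining eigenvalues from the quadratic λ² - 15λ + 56 = 0:
  Δ = 15² - 4·56 = 225 - 224 = 1,  λ = (15 ± √1)/2 = (15 ± 1)/2 = 8 or 7.
  Sorted: λ_1 = 8,  λ_2 = 7,  λ_3 = 6  (check: sum = 21 = tr ✓).

Step 4 — unit eigenvector for λ_1 = 8: v spans the null space of (Sigma - λ_1 I), whose rows are
  r_1 = (-1, 0, 1),  r_2 = (0, -1, 0),  r_3 = (1, 0, -1).
  v is orthogonal to every row, so take v ∝ r_1 × r_2 = ((0)·(0) - (1)·(-1), (1)·(0) - (-1)·(0), (-1)·(-1) - (0)·(0)) = (1, 0, 1).
  Let u = (1, 0, 1).
  ||u|| = √((1)² + (0)² + (1)²) = √(2) ≈ 1.4142,  v_1 = u/||u|| ≈ (0.7071, 0, 0.7071) (||v_1|| = 1).

λ_1 = 8,  λ_2 = 7,  λ_3 = 6;  v_1 ≈ (0.7071, 0, 0.7071)


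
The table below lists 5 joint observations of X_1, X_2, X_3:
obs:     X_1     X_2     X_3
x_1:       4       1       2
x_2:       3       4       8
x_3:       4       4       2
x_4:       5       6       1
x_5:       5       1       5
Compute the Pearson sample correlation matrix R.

Step 1 — column means:
  mean(X_1) = (4 + 3 + 4 + 5 + 5) / 5 = 21/5 = 4.2
  mean(X_2) = (1 + 4 + 4 + 6 + 1) / 5 = 16/5 = 3.2
  mean(X_3) = (2 + 8 + 2 + 1 + 5) / 5 = 18/5 = 3.6

Step 2 — sample variances and covariances s[i,j] = (1/(n-1)) · Σ_k (x_{k,i} - mean_i) · (x_{k,j} - mean_j), with n-1 = 4:
  s[X_1,X_1] = ((-0.2)·(-0.2) + (-1.2)·(-1.2) + (-0.2)·(-0.2) + (0.8)·(0.8) + (0.8)·(0.8)) / 4 = 2.8/4 = 0.7
  s[X_1,X_2] = ((-0.2)·(-2.2) + (-1.2)·(0.8) + (-0.2)·(0.8) + (0.8)·(2.8) + (0.8)·(-2.2)) / 4 = -0.2/4 = -0.05
  s[X_1,X_3] = ((-0.2)·(-1.6) + (-1.2)·(4.4) + (-0.2)·(-1.6) + (0.8)·(-2.6) + (0.8)·(1.4)) / 4 = -5.6/4 = -1.4
  s[X_2,X_2] = ((-2.2)·(-2.2) + (0.8)·(0.8) + (0.8)·(0.8) + (2.8)·(2.8) + (-2.2)·(-2.2)) / 4 = 18.8/4 = 4.7
  s[X_2,X_3] = ((-2.2)·(-1.6) + (0.8)·(4.4) + (0.8)·(-1.6) + (2.8)·(-2.6) + (-2.2)·(1.4)) / 4 = -4.6/4 = -1.15
  s[X_3,X_3] = ((-1.6)·(-1.6) + (4.4)·(4.4) + (-1.6)·(-1.6) + (-2.6)·(-2.6) + (1.4)·(1.4)) / 4 = 33.2/4 = 8.3
  Sample standard deviations s_i = √(s[i,i]):
  s(X_1) = √(0.7) = 0.8367
  s(X_2) = √(4.7) = 2.1679
  s(X_3) = √(8.3) = 2.881

Step 3 — r_{ij} = s_{ij} / (s_i · s_j):
  r[X_1,X_1] = 1 (diagonal).
  r[X_1,X_2] = -0.05 / (0.8367 · 2.1679) = -0.05 / 1.8138 = -0.0276
  r[X_1,X_3] = -1.4 / (0.8367 · 2.881) = -1.4 / 2.4104 = -0.5808
  r[X_2,X_2] = 1 (diagonal).
  r[X_2,X_3] = -1.15 / (2.1679 · 2.881) = -1.15 / 6.2458 = -0.1841
  r[X_3,X_3] = 1 (diagonal).

R is symmetric with unit diagonal. Assembling:

R = [[1, -0.0276, -0.5808],
 [-0.0276, 1, -0.1841],
 [-0.5808, -0.1841, 1]]


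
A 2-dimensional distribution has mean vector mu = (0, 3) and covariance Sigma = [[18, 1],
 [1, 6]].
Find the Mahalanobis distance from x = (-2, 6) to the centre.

Step 1 — centre the observation: (x - mu) = (-2, 3).

Step 2 — invert Sigma. det(Sigma) = 18·6 - (1)² = 107.
  Sigma^{-1} = (1/det) · [[d, -b], [-b, a]] = [[0.0561, -0.0093],
 [-0.0093, 0.1682]].

Step 3 — form the quadratic (x - mu)^T · Sigma^{-1} · (x - mu):
  Sigma^{-1} · (x - mu) = (-0.1402, 0.5234).
  (x - mu)^T · [Sigma^{-1} · (x - mu)] = (-2)·(-0.1402) + (3)·(0.5234) = 1.8505.

Step 4 — take square root: d = √(1.8505) ≈ 1.3603.

d(x, mu) = √(1.8505) ≈ 1.3603


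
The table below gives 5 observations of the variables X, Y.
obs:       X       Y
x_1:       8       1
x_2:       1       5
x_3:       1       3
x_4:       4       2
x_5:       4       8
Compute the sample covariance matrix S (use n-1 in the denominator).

Step 1 — column means:
  mean(X) = (8 + 1 + 1 + 4 + 4) / 5 = 18/5 = 3.6
  mean(Y) = (1 + 5 + 3 + 2 + 8) / 5 = 19/5 = 3.8

Step 2 — sample covariance S[i,j] = (1/(n-1)) · Σ_k (x_{k,i} - mean_i) · (x_{k,j} - mean_j), with n-1 = 4.
  S[X,X] = ((4.4)·(4.4) + (-2.6)·(-2.6) + (-2.6)·(-2.6) + (0.4)·(0.4) + (0.4)·(0.4)) / 4 = 33.2/4 = 8.3
  S[X,Y] = ((4.4)·(-2.8) + (-2.6)·(1.2) + (-2.6)·(-0.8) + (0.4)·(-1.8) + (0.4)·(4.2)) / 4 = -12.4/4 = -3.1
  S[Y,Y] = ((-2.8)·(-2.8) + (1.2)·(1.2) + (-0.8)·(-0.8) + (-1.8)·(-1.8) + (4.2)·(4.2)) / 4 = 30.8/4 = 7.7

S is symmetric (S[j,i] = S[i,j]). Assembling:

S = [[8.3, -3.1],
 [-3.1, 7.7]]


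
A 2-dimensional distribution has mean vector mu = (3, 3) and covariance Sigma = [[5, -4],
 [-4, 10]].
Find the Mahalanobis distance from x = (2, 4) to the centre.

Step 1 — centre the observation: (x - mu) = (-1, 1).

Step 2 — invert Sigma. det(Sigma) = 5·10 - (-4)² = 34.
  Sigma^{-1} = (1/det) · [[d, -b], [-b, a]] = [[0.2941, 0.1176],
 [0.1176, 0.1471]].

Step 3 — form the quadratic (x - mu)^T · Sigma^{-1} · (x - mu):
  Sigma^{-1} · (x - mu) = (-0.1765, 0.0294).
  (x - mu)^T · [Sigma^{-1} · (x - mu)] = (-1)·(-0.1765) + (1)·(0.0294) = 0.2059.

Step 4 — take square root: d = √(0.2059) ≈ 0.4537.

d(x, mu) = √(0.2059) ≈ 0.4537


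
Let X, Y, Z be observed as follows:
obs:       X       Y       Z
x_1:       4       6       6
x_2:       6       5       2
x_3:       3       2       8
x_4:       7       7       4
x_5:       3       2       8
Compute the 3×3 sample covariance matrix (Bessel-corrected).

Step 1 — column means:
  mean(X) = (4 + 6 + 3 + 7 + 3) / 5 = 23/5 = 4.6
  mean(Y) = (6 + 5 + 2 + 7 + 2) / 5 = 22/5 = 4.4
  mean(Z) = (6 + 2 + 8 + 4 + 8) / 5 = 28/5 = 5.6

Step 2 — sample covariance S[i,j] = (1/(n-1)) · Σ_k (x_{k,i} - mean_i) · (x_{k,j} - mean_j), with n-1 = 4.
  S[X,X] = ((-0.6)·(-0.6) + (1.4)·(1.4) + (-1.6)·(-1.6) + (2.4)·(2.4) + (-1.6)·(-1.6)) / 4 = 13.2/4 = 3.3
  S[X,Y] = ((-0.6)·(1.6) + (1.4)·(0.6) + (-1.6)·(-2.4) + (2.4)·(2.6) + (-1.6)·(-2.4)) / 4 = 13.8/4 = 3.45
  S[X,Z] = ((-0.6)·(0.4) + (1.4)·(-3.6) + (-1.6)·(2.4) + (2.4)·(-1.6) + (-1.6)·(2.4)) / 4 = -16.8/4 = -4.2
  S[Y,Y] = ((1.6)·(1.6) + (0.6)·(0.6) + (-2.4)·(-2.4) + (2.6)·(2.6) + (-2.4)·(-2.4)) / 4 = 21.2/4 = 5.3
  S[Y,Z] = ((1.6)·(0.4) + (0.6)·(-3.6) + (-2.4)·(2.4) + (2.6)·(-1.6) + (-2.4)·(2.4)) / 4 = -17.2/4 = -4.3
  S[Z,Z] = ((0.4)·(0.4) + (-3.6)·(-3.6) + (2.4)·(2.4) + (-1.6)·(-1.6) + (2.4)·(2.4)) / 4 = 27.2/4 = 6.8

S is symmetric (S[j,i] = S[i,j]). Assembling:

S = [[3.3, 3.45, -4.2],
 [3.45, 5.3, -4.3],
 [-4.2, -4.3, 6.8]]


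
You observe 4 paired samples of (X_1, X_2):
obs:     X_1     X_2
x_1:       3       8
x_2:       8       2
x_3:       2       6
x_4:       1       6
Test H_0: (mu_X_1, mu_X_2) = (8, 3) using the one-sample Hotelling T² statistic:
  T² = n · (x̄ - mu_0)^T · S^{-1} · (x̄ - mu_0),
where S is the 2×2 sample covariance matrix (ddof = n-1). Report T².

Step 1 — sample mean vector:
  mean(X_1) = (3 + 8 + 2 + 1) / 4 = 14/4 = 3.5
  mean(X_2) = (8 + 2 + 6 + 6) / 4 = 22/4 = 5.5
  x̄ = (3.5, 5.5),  deviation x̄ - mu_0 = (3.5, 5.5) - (8, 3) = (-4.5, 2.5).

Step 2 — sample covariance matrix, S[i,j] = (1/(n-1)) · Σ_k (x_{k,i} - mean_i) · (x_{k,j} - mean_j), divisor n-1 = 3:
  S[X_1,X_1] = ((-0.5)·(-0.5) + (4.5)·(4.5) + (-1.5)·(-1.5) + (-2.5)·(-2.5)) / 3 = 29/3 = 9.6667
  S[X_1,X_2] = ((-0.5)·(2.5) + (4.5)·(-3.5) + (-1.5)·(0.5) + (-2.5)·(0.5)) / 3 = -19/3 = -6.3333
  S[X_2,X_2] = ((2.5)·(2.5) + (-3.5)·(-3.5) + (0.5)·(0.5) + (0.5)·(0.5)) / 3 = 19/3 = 6.3333
  S = [[9.6667, -6.3333],
 [-6.3333, 6.3333]].

Step 3 — invert S. det(S) = 9.6667·6.3333 - (-6.3333)² = 21.1111.
  S^{-1} = (1/det) · [[d, -b], [-b, a]] = [[0.3, 0.3],
 [0.3, 0.4579]].

Step 4 — quadratic form (x̄ - mu_0)^T · S^{-1} · (x̄ - mu_0):
  S^{-1} · (x̄ - mu_0) = (-0.6, -0.2053),
  (x̄ - mu_0)^T · [...] = (-4.5)·(-0.6) + (2.5)·(-0.2053) = 2.1868.

Step 5 — scale by n: T² = 4 · 2.1868 = 8.7474.

T² ≈ 8.7474
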